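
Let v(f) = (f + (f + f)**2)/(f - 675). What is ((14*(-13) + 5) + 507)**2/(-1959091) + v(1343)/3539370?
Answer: -81111832457517/1543959068554520 ≈ -0.052535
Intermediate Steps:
v(f) = (f + 4*f**2)/(-675 + f) (v(f) = (f + (2*f)**2)/(-675 + f) = (f + 4*f**2)/(-675 + f))
((14*(-13) + 5) + 507)**2/(-1959091) + v(1343)/3539370 = ((14*(-13) + 5) + 507)**2/(-1959091) + (1343*(1 + 4*1343)/(-675 + 1343))/3539370 = ((-182 + 5) + 507)**2*(-1/1959091) + (1343*(1 + 5372)/668)*(1/3539370) = (-177 + 507)**2*(-1/1959091) + (1343*(1/668)*5373)*(1/3539370) = 330**2*(-1/1959091) + (7215939/668)*(1/3539370) = 108900*(-1/1959091) + 2405313/788099720 = -108900/1959091 + 2405313/788099720 = -81111832457517/1543959068554520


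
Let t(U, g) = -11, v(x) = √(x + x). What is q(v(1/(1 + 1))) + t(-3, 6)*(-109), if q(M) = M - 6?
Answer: 1194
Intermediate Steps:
v(x) = √2*√x (v(x) = √(2*x) = √2*√x)
q(M) = -6 + M
q(v(1/(1 + 1))) + t(-3, 6)*(-109) = (-6 + √2*√(1/(1 + 1))) - 11*(-109) = (-6 + √2*√(1/2)) + 1199 = (-6 + √2*√(½)) + 1199 = (-6 + √2*(√2/2)) + 1199 = (-6 + 1) + 1199 = -5 + 1199 = 1194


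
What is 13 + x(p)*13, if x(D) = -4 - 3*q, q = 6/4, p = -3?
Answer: -195/2 ≈ -97.500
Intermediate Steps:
q = 3/2 (q = 6*(¼) = 3/2 ≈ 1.5000)
x(D) = -17/2 (x(D) = -4 - 3*3/2 = -4 - 9/2 = -17/2)
13 + x(p)*13 = 13 - 17/2*13 = 13 - 221/2 = -195/2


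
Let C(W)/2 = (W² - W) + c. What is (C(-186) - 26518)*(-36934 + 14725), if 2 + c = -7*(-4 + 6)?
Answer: -955297926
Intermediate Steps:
c = -16 (c = -2 - 7*(-4 + 6) = -2 - 7*2 = -2 - 14 = -16)
C(W) = -32 - 2*W + 2*W² (C(W) = 2*((W² - W) - 16) = 2*(-16 + W² - W) = -32 - 2*W + 2*W²)
(C(-186) - 26518)*(-36934 + 14725) = ((-32 - 2*(-186) + 2*(-186)²) - 26518)*(-36934 + 14725) = ((-32 + 372 + 2*34596) - 26518)*(-22209) = ((-32 + 372 + 69192) - 26518)*(-22209) = (69532 - 26518)*(-22209) = 43014*(-22209) = -955297926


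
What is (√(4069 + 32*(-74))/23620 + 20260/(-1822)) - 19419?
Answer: -17700839/911 + 9*√21/23620 ≈ -19430.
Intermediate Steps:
(√(4069 + 32*(-74))/23620 + 20260/(-1822)) - 19419 = (√(4069 - 2368)*(1/23620) + 20260*(-1/1822)) - 19419 = (√1701*(1/23620) - 10130/911) - 19419 = ((9*√21)*(1/23620) - 10130/911) - 19419 = (9*√21/23620 - 10130/911) - 19419 = (-10130/911 + 9*√21/23620) - 19419 = -17700839/911 + 9*√21/23620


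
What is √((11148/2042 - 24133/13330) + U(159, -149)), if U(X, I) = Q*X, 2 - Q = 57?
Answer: I*√1619162160552694390/13609930 ≈ 93.495*I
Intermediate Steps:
Q = -55 (Q = 2 - 1*57 = 2 - 57 = -55)
U(X, I) = -55*X
√((11148/2042 - 24133/13330) + U(159, -149)) = √((11148/2042 - 24133/13330) - 55*159) = √((11148*(1/2042) - 24133*1/13330) - 8745) = √((5574/1021 - 24133/13330) - 8745) = √(49661627/13609930 - 8745) = √(-118969176223/13609930) = I*√1619162160552694390/13609930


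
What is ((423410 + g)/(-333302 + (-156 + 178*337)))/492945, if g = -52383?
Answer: -371027/134806655040 ≈ -2.7523e-6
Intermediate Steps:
((423410 + g)/(-333302 + (-156 + 178*337)))/492945 = ((423410 - 52383)/(-333302 + (-156 + 178*337)))/492945 = (371027/(-333302 + (-156 + 59986)))*(1/492945) = (371027/(-333302 + 59830))*(1/492945) = (371027/(-273472))*(1/492945) = (371027*(-1/273472))*(1/492945) = -371027/273472*1/492945 = -371027/134806655040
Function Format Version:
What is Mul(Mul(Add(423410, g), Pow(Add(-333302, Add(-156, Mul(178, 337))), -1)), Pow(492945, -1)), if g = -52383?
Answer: Rational(-371027, 134806655040) ≈ -2.7523e-6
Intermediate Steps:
Mul(Mul(Add(423410, g), Pow(Add(-333302, Add(-156, Mul(178, 337))), -1)), Pow(492945, -1)) = Mul(Mul(Add(423410, -52383), Pow(Add(-333302, Add(-156, Mul(178, 337))), -1)), Pow(492945, -1)) = Mul(Mul(371027, Pow(Add(-333302, Add(-156, 59986)), -1)), Rational(1, 492945)) = Mul(Mul(371027, Pow(Add(-333302, 59830), -1)), Rational(1, 492945)) = Mul(Mul(371027, Pow(-273472, -1)), Rational(1, 492945)) = Mul(Mul(371027, Rational(-1, 273472)), Rational(1, 492945)) = Mul(Rational(-371027, 273472), Rational(1, 492945)) = Rational(-371027, 134806655040)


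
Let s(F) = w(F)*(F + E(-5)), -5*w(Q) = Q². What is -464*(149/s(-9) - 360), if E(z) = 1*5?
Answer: 13443820/81 ≈ 1.6597e+5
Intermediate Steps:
E(z) = 5
w(Q) = -Q²/5
s(F) = -F²*(5 + F)/5 (s(F) = (-F²/5)*(F + 5) = (-F²/5)*(5 + F) = -F²*(5 + F)/5)
-464*(149/s(-9) - 360) = -464*(149/(((⅕)*(-9)²*(-5 - 1*(-9)))) - 360) = -464*(149/(((⅕)*81*(-5 + 9))) - 360) = -464*(149/(((⅕)*81*4)) - 360) = -464*(149/(324/5) - 360) = -464*(149*(5/324) - 360) = -464*(745/324 - 360) = -464*(-115895/324) = 13443820/81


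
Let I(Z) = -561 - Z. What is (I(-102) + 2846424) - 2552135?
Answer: 293830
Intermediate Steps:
(I(-102) + 2846424) - 2552135 = ((-561 - 1*(-102)) + 2846424) - 2552135 = ((-561 + 102) + 2846424) - 2552135 = (-459 + 2846424) - 2552135 = 2845965 - 2552135 = 293830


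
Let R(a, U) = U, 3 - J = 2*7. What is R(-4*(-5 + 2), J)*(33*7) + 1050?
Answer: -1491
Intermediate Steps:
J = -11 (J = 3 - 2*7 = 3 - 1*14 = 3 - 14 = -11)
R(-4*(-5 + 2), J)*(33*7) + 1050 = -363*7 + 1050 = -11*231 + 1050 = -2541 + 1050 = -1491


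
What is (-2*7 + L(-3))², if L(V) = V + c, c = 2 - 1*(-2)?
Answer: 169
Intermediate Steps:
c = 4 (c = 2 + 2 = 4)
L(V) = 4 + V (L(V) = V + 4 = 4 + V)
(-2*7 + L(-3))² = (-2*7 + (4 - 3))² = (-14 + 1)² = (-13)² = 169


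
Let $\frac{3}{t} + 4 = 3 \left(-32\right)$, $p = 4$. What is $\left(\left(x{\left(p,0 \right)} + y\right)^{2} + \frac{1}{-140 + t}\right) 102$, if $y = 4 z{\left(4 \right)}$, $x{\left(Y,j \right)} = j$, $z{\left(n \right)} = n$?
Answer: $\frac{365636136}{14003} \approx 26111.0$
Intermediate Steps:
$t = - \frac{3}{100}$ ($t = \frac{3}{-4 + 3 \left(-32\right)} = \frac{3}{-4 - 96} = \frac{3}{-100} = 3 \left(- \frac{1}{100}\right) = - \frac{3}{100} \approx -0.03$)
$y = 16$ ($y = 4 \cdot 4 = 16$)
$\left(\left(x{\left(p,0 \right)} + y\right)^{2} + \frac{1}{-140 + t}\right) 102 = \left(\left(0 + 16\right)^{2} + \frac{1}{-140 - \frac{3}{100}}\right) 102 = \left(16^{2} + \frac{1}{- \frac{14003}{100}}\right) 102 = \left(256 - \frac{100}{14003}\right) 102 = \frac{3584668}{14003} \cdot 102 = \frac{365636136}{14003}$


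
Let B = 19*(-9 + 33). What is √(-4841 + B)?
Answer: I*√4385 ≈ 66.219*I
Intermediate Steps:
B = 456 (B = 19*24 = 456)
√(-4841 + B) = √(-4841 + 456) = √(-4385) = I*√4385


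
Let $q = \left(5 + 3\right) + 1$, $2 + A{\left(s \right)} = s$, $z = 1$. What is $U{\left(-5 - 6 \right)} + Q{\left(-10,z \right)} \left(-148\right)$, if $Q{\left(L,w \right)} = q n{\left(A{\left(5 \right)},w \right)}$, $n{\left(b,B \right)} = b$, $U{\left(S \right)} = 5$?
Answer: $-3991$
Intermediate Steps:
$A{\left(s \right)} = -2 + s$
$q = 9$ ($q = 8 + 1 = 9$)
$Q{\left(L,w \right)} = 27$ ($Q{\left(L,w \right)} = 9 \left(-2 + 5\right) = 9 \cdot 3 = 27$)
$U{\left(-5 - 6 \right)} + Q{\left(-10,z \right)} \left(-148\right) = 5 + 27 \left(-148\right) = 5 - 3996 = -3991$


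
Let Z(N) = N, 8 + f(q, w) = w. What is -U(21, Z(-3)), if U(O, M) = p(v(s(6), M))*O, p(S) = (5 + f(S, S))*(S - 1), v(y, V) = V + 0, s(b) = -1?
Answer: -504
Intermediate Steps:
f(q, w) = -8 + w
v(y, V) = V
p(S) = (-1 + S)*(-3 + S) (p(S) = (5 + (-8 + S))*(S - 1) = (-3 + S)*(-1 + S) = (-1 + S)*(-3 + S))
U(O, M) = O*(3 + M**2 - 4*M) (U(O, M) = (3 + M**2 - 4*M)*O = O*(3 + M**2 - 4*M))
-U(21, Z(-3)) = -21*(3 + (-3)**2 - 4*(-3)) = -21*(3 + 9 + 12) = -21*24 = -1*504 = -504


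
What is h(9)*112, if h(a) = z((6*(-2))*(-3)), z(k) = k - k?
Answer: 0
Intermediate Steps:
z(k) = 0
h(a) = 0
h(9)*112 = 0*112 = 0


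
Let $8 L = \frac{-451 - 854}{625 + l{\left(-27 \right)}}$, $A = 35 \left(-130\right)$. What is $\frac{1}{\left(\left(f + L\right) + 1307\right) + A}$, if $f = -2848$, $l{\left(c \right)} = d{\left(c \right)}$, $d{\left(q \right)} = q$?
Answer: $- \frac{4784}{29140649} \approx -0.00016417$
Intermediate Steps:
$l{\left(c \right)} = c$
$A = -4550$
$L = - \frac{1305}{4784}$ ($L = \frac{\left(-451 - 854\right) \frac{1}{625 - 27}}{8} = \frac{\left(-1305\right) \frac{1}{598}}{8} = \frac{1}{8} \left(- \frac{1305}{598}\right) = - \frac{1305}{4784} \approx -0.27278$)
$\frac{1}{\left(\left(f + L\right) + 1307\right) + A} = \frac{1}{\left(\left(-2848 - \frac{1305}{4784}\right) + 1307\right) - 4550} = \frac{1}{\left(- \frac{13626137}{4784} + 1307\right) - 4550} = \frac{1}{- \frac{7373449}{4784} - 4550} = \frac{1}{- \frac{29140649}{4784}} = - \frac{4784}{29140649}$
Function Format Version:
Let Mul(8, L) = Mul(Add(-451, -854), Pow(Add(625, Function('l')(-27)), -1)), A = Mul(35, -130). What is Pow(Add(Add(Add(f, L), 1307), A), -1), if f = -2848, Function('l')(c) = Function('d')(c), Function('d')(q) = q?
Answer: Rational(-4784, 29140649) ≈ -0.00016417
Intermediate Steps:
Function('l')(c) = c
A = -4550
L = Rational(-1305, 4784) (L = Mul(Rational(1, 8), Mul(Add(-451, -854), Pow(Add(625, -27), -1))) = Mul(Rational(1, 8), Mul(-1305, Pow(598, -1))) = Mul(Rational(1, 8), Mul(-1305, Rational(1, 598))) = Mul(Rational(1, 8), Rational(-1305, 598)) = Rational(-1305, 4784) ≈ -0.27278)
Pow(Add(Add(Add(f, L), 1307), A), -1) = Pow(Add(Add(Add(-2848, Rational(-1305, 4784)), 1307), -4550), -1) = Pow(Add(Add(Rational(-13626137, 4784), 1307), -4550), -1) = Pow(Add(Rational(-7373449, 4784), -4550), -1) = Pow(Rational(-29140649, 4784), -1) = Rational(-4784, 29140649)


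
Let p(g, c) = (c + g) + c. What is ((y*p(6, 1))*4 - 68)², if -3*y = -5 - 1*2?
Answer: 400/9 ≈ 44.444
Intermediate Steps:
y = 7/3 (y = -(-5 - 1*2)/3 = -(-5 - 2)/3 = -⅓*(-7) = 7/3 ≈ 2.3333)
p(g, c) = g + 2*c
((y*p(6, 1))*4 - 68)² = ((7*(6 + 2*1)/3)*4 - 68)² = ((7*(6 + 2)/3)*4 - 68)² = (((7/3)*8)*4 - 68)² = ((56/3)*4 - 68)² = (224/3 - 68)² = (20/3)² = 400/9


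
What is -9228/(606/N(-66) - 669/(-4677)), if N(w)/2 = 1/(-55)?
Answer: 3596613/6495128 ≈ 0.55374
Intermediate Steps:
N(w) = -2/55 (N(w) = 2/(-55) = 2*(-1/55) = -2/55)
-9228/(606/N(-66) - 669/(-4677)) = -9228/(606/(-2/55) - 669/(-4677)) = -9228/(606*(-55/2) - 669*(-1/4677)) = -9228/(-16665 + 223/1559) = -9228/(-25980512/1559) = -9228*(-1559/25980512) = 3596613/6495128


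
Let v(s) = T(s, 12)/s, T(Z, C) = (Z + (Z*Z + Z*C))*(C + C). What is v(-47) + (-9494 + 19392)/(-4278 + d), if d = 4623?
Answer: -271622/345 ≈ -787.31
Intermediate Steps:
T(Z, C) = 2*C*(Z + Z**2 + C*Z) (T(Z, C) = (Z + (Z**2 + C*Z))*(2*C) = (Z + Z**2 + C*Z)*(2*C) = 2*C*(Z + Z**2 + C*Z))
v(s) = 312 + 24*s (v(s) = (2*12*s*(1 + 12 + s))/s = (2*12*s*(13 + s))/s = (24*s*(13 + s))/s = 312 + 24*s)
v(-47) + (-9494 + 19392)/(-4278 + d) = (312 + 24*(-47)) + (-9494 + 19392)/(-4278 + 4623) = (312 - 1128) + 9898/345 = -816 + 9898*(1/345) = -816 + 9898/345 = -271622/345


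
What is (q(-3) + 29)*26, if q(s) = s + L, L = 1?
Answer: 702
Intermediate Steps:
q(s) = 1 + s (q(s) = s + 1 = 1 + s)
(q(-3) + 29)*26 = ((1 - 3) + 29)*26 = (-2 + 29)*26 = 27*26 = 702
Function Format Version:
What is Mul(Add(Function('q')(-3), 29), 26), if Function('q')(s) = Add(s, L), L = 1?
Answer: 702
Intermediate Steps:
Function('q')(s) = Add(1, s) (Function('q')(s) = Add(s, 1) = Add(1, s))
Mul(Add(Function('q')(-3), 29), 26) = Mul(Add(Add(1, -3), 29), 26) = Mul(Add(-2, 29), 26) = Mul(27, 26) = 702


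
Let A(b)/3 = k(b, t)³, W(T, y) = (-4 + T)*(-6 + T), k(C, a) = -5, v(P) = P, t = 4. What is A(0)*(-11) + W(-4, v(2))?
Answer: 4205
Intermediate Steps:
W(T, y) = (-6 + T)*(-4 + T)
A(b) = -375 (A(b) = 3*(-5)³ = 3*(-125) = -375)
A(0)*(-11) + W(-4, v(2)) = -375*(-11) + (24 + (-4)² - 10*(-4)) = 4125 + (24 + 16 + 40) = 4125 + 80 = 4205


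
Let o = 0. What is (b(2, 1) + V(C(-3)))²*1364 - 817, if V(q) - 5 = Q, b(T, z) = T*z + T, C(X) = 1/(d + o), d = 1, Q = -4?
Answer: 33283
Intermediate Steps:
C(X) = 1 (C(X) = 1/(1 + 0) = 1/1 = 1)
b(T, z) = T + T*z
V(q) = 1 (V(q) = 5 - 4 = 1)
(b(2, 1) + V(C(-3)))²*1364 - 817 = (2*(1 + 1) + 1)²*1364 - 817 = (2*2 + 1)²*1364 - 817 = (4 + 1)²*1364 - 817 = 5²*1364 - 817 = 25*1364 - 817 = 34100 - 817 = 33283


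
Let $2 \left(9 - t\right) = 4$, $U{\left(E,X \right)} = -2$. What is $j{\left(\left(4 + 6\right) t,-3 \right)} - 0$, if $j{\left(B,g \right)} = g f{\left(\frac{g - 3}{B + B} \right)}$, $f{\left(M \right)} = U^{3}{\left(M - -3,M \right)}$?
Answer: $24$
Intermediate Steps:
$t = 7$ ($t = 9 - 2 = 7$)
$f{\left(M \right)} = -8$ ($f{\left(M \right)} = \left(-2\right)^{3} = -8$)
$j{\left(B,g \right)} = - 8 g$ ($j{\left(B,g \right)} = g \left(-8\right) = - 8 g$)
$j{\left(\left(4 + 6\right) t,-3 \right)} - 0 = \left(-8\right) \left(-3\right) - 0 = 24 + 0 = 24$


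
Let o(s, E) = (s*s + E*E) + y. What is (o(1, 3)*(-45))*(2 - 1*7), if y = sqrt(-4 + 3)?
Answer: 2250 + 225*I ≈ 2250.0 + 225.0*I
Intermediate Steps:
y = I (y = sqrt(-1) = I ≈ 1.0*I)
o(s, E) = I + E**2 + s**2 (o(s, E) = (s*s + E*E) + I = (s**2 + E**2) + I = (E**2 + s**2) + I = I + E**2 + s**2)
(o(1, 3)*(-45))*(2 - 1*7) = ((I + 3**2 + 1**2)*(-45))*(2 - 1*7) = ((I + 9 + 1)*(-45))*(2 - 7) = ((10 + I)*(-45))*(-5) = (-450 - 45*I)*(-5) = 2250 + 225*I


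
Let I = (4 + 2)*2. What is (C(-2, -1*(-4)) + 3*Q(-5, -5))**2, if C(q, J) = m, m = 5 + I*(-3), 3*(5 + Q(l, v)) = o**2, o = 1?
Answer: 2025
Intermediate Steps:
Q(l, v) = -14/3 (Q(l, v) = -5 + (1/3)*1**2 = -5 + (1/3)*1 = -5 + 1/3 = -14/3)
I = 12 (I = 6*2 = 12)
m = -31 (m = 5 + 12*(-3) = 5 - 36 = -31)
C(q, J) = -31
(C(-2, -1*(-4)) + 3*Q(-5, -5))**2 = (-31 + 3*(-14/3))**2 = (-31 - 14)**2 = (-45)**2 = 2025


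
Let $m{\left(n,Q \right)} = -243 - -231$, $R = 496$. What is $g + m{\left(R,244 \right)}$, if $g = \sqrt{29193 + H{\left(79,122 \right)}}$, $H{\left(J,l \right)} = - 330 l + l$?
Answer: $-12 + i \sqrt{10945} \approx -12.0 + 104.62 i$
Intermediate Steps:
$m{\left(n,Q \right)} = -12$ ($m{\left(n,Q \right)} = -243 + 231 = -12$)
$H{\left(J,l \right)} = - 329 l$
$g = i \sqrt{10945}$ ($g = \sqrt{29193 - 40138} = \sqrt{-10945} = i \sqrt{10945} \approx 104.62 i$)
$g + m{\left(R,244 \right)} = i \sqrt{10945} - 12 = -12 + i \sqrt{10945}$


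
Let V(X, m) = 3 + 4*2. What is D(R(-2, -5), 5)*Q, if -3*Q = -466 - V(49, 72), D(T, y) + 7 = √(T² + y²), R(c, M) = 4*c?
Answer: -1113 + 159*√89 ≈ 387.00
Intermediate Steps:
V(X, m) = 11 (V(X, m) = 3 + 8 = 11)
D(T, y) = -7 + √(T² + y²)
Q = 159 (Q = -(-466 - 1*11)/3 = -(-466 - 11)/3 = -⅓*(-477) = 159)
D(R(-2, -5), 5)*Q = (-7 + √((4*(-2))² + 5²))*159 = (-7 + √((-8)² + 25))*159 = (-7 + √(64 + 25))*159 = (-7 + √89)*159 = -1113 + 159*√89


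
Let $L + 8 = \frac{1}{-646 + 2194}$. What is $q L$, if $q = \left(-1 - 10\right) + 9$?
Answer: $\frac{12383}{774} \approx 15.999$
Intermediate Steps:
$q = -2$ ($q = -11 + 9 = -2$)
$L = - \frac{12383}{1548}$ ($L = -8 + \frac{1}{-646 + 2194} = -8 + \frac{1}{1548} = - \frac{12383}{1548} \approx -7.9994$)
$q L = \left(-2\right) \left(- \frac{12383}{1548}\right) = \frac{12383}{774}$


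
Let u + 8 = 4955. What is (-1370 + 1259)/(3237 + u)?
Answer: -37/2728 ≈ -0.013563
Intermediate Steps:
u = 4947 (u = -8 + 4955 = 4947)
(-1370 + 1259)/(3237 + u) = (-1370 + 1259)/(3237 + 4947) = -111/8184 = -111*1/8184 = -37/2728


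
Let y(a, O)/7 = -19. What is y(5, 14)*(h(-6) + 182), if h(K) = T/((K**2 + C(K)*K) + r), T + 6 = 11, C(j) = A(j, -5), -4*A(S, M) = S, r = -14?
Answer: -315343/13 ≈ -24257.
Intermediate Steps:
y(a, O) = -133 (y(a, O) = 7*(-19) = -133)
A(S, M) = -S/4
C(j) = -j/4
T = 5 (T = -6 + 11 = 5)
h(K) = 5/(-14 + 3*K**2/4) (h(K) = 5/((K**2 + (-K/4)*K) - 14) = 5/((K**2 - K**2/4) - 14) = 5/(3*K**2/4 - 14) = 5/(-14 + 3*K**2/4))
y(5, 14)*(h(-6) + 182) = -133*(20/(-56 + 3*(-6)**2) + 182) = -133*(20/(-56 + 3*36) + 182) = -133*(20/(-56 + 108) + 182) = -133*(20/52 + 182) = -133*(20*(1/52) + 182) = -133*(5/13 + 182) = -133*2371/13 = -315343/13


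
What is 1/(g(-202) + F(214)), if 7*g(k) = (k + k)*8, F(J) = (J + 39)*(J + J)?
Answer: 7/754756 ≈ 9.2745e-6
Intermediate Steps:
F(J) = 2*J*(39 + J) (F(J) = (39 + J)*(2*J) = 2*J*(39 + J))
g(k) = 16*k/7 (g(k) = ((k + k)*8)/7 = ((2*k)*8)/7 = (16*k)/7 = 16*k/7)
1/(g(-202) + F(214)) = 1/((16/7)*(-202) + 2*214*(39 + 214)) = 1/(-3232/7 + 2*214*253) = 1/(-3232/7 + 108284) = 1/(754756/7) = 7/754756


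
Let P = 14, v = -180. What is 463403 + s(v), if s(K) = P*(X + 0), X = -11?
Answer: 463249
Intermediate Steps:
s(K) = -154 (s(K) = 14*(-11 + 0) = 14*(-11) = -154)
463403 + s(v) = 463403 - 154 = 463249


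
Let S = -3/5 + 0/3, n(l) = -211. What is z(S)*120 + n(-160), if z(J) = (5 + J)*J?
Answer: -2639/5 ≈ -527.80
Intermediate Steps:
S = -3/5 (S = -3*1/5 + 0*(1/3) = -3/5 + 0 = -3/5 ≈ -0.60000)
z(J) = J*(5 + J)
z(S)*120 + n(-160) = -3*(5 - 3/5)/5*120 - 211 = -3/5*22/5*120 - 211 = -66/25*120 - 211 = -1584/5 - 211 = -2639/5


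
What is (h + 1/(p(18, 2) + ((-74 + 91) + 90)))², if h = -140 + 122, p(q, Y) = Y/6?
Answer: 33558849/103684 ≈ 323.66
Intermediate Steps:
p(q, Y) = Y/6 (p(q, Y) = Y*(⅙) = Y/6)
h = -18
(h + 1/(p(18, 2) + ((-74 + 91) + 90)))² = (-18 + 1/((⅙)*2 + ((-74 + 91) + 90)))² = (-18 + 1/(⅓ + (17 + 90)))² = (-18 + 1/(⅓ + 107))² = (-18 + 1/(322/3))² = (-18 + 3/322)² = (-5793/322)² = 33558849/103684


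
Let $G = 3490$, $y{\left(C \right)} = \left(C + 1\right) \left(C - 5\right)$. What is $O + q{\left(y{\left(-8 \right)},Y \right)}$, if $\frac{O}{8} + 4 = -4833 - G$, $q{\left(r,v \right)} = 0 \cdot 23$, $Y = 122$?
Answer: $-66616$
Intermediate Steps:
$y{\left(C \right)} = \left(1 + C\right) \left(-5 + C\right)$
$q{\left(r,v \right)} = 0$
$O = -66616$ ($O = -32 + 8 \left(-4833 - 3490\right) = -32 + 8 \left(-8323\right) = -32 - 66584 = -66616$)
$O + q{\left(y{\left(-8 \right)},Y \right)} = -66616 + 0 = -66616$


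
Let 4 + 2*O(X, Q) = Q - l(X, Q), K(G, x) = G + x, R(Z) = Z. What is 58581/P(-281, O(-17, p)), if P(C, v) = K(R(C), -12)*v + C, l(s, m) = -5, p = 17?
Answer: -58581/2918 ≈ -20.076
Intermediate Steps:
O(X, Q) = ½ + Q/2 (O(X, Q) = -2 + (Q - 1*(-5))/2 = -2 + (Q + 5)/2 = -2 + (5 + Q)/2 = -2 + (5/2 + Q/2) = ½ + Q/2)
P(C, v) = C + v*(-12 + C) (P(C, v) = (C - 12)*v + C = (-12 + C)*v + C = v*(-12 + C) + C = C + v*(-12 + C))
58581/P(-281, O(-17, p)) = 58581/(-281 + (½ + (½)*17)*(-12 - 281)) = 58581/(-281 + (½ + 17/2)*(-293)) = 58581/(-281 + 9*(-293)) = 58581/(-281 - 2637) = 58581/(-2918) = 58581*(-1/2918) = -58581/2918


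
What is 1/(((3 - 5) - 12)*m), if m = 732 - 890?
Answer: 1/2212 ≈ 0.00045208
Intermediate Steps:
m = -158
1/(((3 - 5) - 12)*m) = 1/(((3 - 5) - 12)*(-158)) = 1/((-2 - 12)*(-158)) = 1/(-14*(-158)) = 1/2212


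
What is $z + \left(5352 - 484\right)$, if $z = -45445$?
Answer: $-40577$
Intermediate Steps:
$z + \left(5352 - 484\right) = -45445 + \left(5352 - 484\right) = -45445 + 4868 = -40577$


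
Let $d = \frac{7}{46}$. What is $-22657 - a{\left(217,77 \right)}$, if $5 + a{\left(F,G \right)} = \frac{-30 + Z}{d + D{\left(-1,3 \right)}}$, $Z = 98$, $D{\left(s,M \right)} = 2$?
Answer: $- \frac{2245676}{99} \approx -22684.0$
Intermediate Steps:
$d = \frac{7}{46}$ ($d = 7 \cdot \frac{1}{46} = \frac{7}{46} \approx 0.15217$)
$a{\left(F,G \right)} = \frac{2633}{99}$ ($a{\left(F,G \right)} = -5 + \frac{-30 + 98}{\frac{7}{46} + 2} = -5 + \frac{68}{\frac{99}{46}} = -5 + 68 \cdot \frac{46}{99} = -5 + \frac{3128}{99} = \frac{2633}{99}$)
$-22657 - a{\left(217,77 \right)} = -22657 - \frac{2633}{99} = - \frac{2245676}{99}$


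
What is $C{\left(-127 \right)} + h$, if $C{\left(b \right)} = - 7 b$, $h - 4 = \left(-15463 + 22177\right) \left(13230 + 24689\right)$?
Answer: $254589059$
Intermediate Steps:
$h = 254588170$ ($h = 4 + \left(-15463 + 22177\right) \left(13230 + 24689\right) = 4 + 6714 \cdot 37919 = 4 + 254588166 = 254588170$)
$C{\left(-127 \right)} + h = \left(-7\right) \left(-127\right) + 254588170 = 889 + 254588170 = 254589059$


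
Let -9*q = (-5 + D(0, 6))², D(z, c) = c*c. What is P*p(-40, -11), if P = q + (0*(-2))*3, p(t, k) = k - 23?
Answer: 32674/9 ≈ 3630.4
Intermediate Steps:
p(t, k) = -23 + k
D(z, c) = c²
q = -961/9 (q = -(-5 + 6²)²/9 = -(-5 + 36)²/9 = -⅑*31² = -⅑*961 = -961/9 ≈ -106.78)
P = -961/9 (P = -961/9 + (0*(-2))*3 = -961/9 + 0*3 = -961/9 + 0 = -961/9 ≈ -106.78)
P*p(-40, -11) = -961*(-23 - 11)/9 = -961/9*(-34) = 32674/9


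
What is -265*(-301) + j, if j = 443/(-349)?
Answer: 27837542/349 ≈ 79764.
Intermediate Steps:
j = -443/349 (j = 443*(-1/349) = -443/349 ≈ -1.2693)
-265*(-301) + j = -265*(-301) - 443/349 = 79765 - 443/349 = 27837542/349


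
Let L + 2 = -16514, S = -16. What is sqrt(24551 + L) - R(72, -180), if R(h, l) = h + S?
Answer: -56 + sqrt(8035) ≈ 33.638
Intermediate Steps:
R(h, l) = -16 + h (R(h, l) = h - 16 = -16 + h)
L = -16516 (L = -2 - 16514 = -16516)
sqrt(24551 + L) - R(72, -180) = sqrt(24551 - 16516) - (-16 + 72) = sqrt(8035) - 1*56 = sqrt(8035) - 56 = -56 + sqrt(8035)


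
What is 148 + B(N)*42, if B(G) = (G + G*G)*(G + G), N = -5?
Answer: -8252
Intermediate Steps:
B(G) = 2*G*(G + G**2) (B(G) = (G + G**2)*(2*G) = 2*G*(G + G**2))
148 + B(N)*42 = 148 + (2*(-5)**2*(1 - 5))*42 = 148 + (2*25*(-4))*42 = 148 - 200*42 = 148 - 8400 = -8252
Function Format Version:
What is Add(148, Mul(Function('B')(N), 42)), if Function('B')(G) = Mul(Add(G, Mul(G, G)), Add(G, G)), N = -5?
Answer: -8252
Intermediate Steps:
Function('B')(G) = Mul(2, G, Add(G, Pow(G, 2))) (Function('B')(G) = Mul(Add(G, Pow(G, 2)), Mul(2, G)) = Mul(2, G, Add(G, Pow(G, 2))))
Add(148, Mul(Function('B')(N), 42)) = Add(148, Mul(Mul(2, Pow(-5, 2), Add(1, -5)), 42)) = Add(148, Mul(Mul(2, 25, -4), 42)) = Add(148, Mul(-200, 42)) = Add(148, -8400) = -8252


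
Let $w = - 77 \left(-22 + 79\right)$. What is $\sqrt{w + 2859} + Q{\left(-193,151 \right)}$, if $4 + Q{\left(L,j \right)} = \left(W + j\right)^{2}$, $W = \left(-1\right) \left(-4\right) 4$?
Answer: $27885 + 3 i \sqrt{170} \approx 27885.0 + 39.115 i$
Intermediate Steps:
$W = 16$ ($W = 4 \cdot 4 = 16$)
$w = -4389$ ($w = \left(-77\right) 57 = -4389$)
$Q{\left(L,j \right)} = -4 + \left(16 + j\right)^{2}$
$\sqrt{w + 2859} + Q{\left(-193,151 \right)} = \sqrt{-4389 + 2859} - \left(4 - \left(16 + 151\right)^{2}\right) = \sqrt{-1530} - \left(4 - 167^{2}\right) = 3 i \sqrt{170} + \left(-4 + 27889\right) = 3 i \sqrt{170} + 27885 = 27885 + 3 i \sqrt{170}$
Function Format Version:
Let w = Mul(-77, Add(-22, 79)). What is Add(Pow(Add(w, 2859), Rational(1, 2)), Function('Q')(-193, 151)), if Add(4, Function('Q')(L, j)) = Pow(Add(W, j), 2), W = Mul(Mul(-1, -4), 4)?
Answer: Add(27885, Mul(3, I, Pow(170, Rational(1, 2)))) ≈ Add(27885., Mul(39.115, I))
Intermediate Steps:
W = 16 (W = Mul(4, 4) = 16)
w = -4389 (w = Mul(-77, 57) = -4389)
Function('Q')(L, j) = Add(-4, Pow(Add(16, j), 2))
Add(Pow(Add(w, 2859), Rational(1, 2)), Function('Q')(-193, 151)) = Add(Pow(Add(-4389, 2859), Rational(1, 2)), Add(-4, Pow(Add(16, 151), 2))) = Add(Pow(-1530, Rational(1, 2)), Add(-4, Pow(167, 2))) = Add(Mul(3, I, Pow(170, Rational(1, 2))), Add(-4, 27889)) = Add(Mul(3, I, Pow(170, Rational(1, 2))), 27885) = Add(27885, Mul(3, I, Pow(170, Rational(1, 2))))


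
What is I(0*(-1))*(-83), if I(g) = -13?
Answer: 1079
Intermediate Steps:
I(0*(-1))*(-83) = -13*(-83) = 1079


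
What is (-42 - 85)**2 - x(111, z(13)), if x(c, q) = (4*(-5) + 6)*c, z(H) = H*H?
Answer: 17683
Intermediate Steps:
z(H) = H**2
x(c, q) = -14*c (x(c, q) = (-20 + 6)*c = -14*c)
(-42 - 85)**2 - x(111, z(13)) = (-42 - 85)**2 - (-14)*111 = (-127)**2 - 1*(-1554) = 16129 + 1554 = 17683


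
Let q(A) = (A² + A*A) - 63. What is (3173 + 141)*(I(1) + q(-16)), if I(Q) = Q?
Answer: 1491300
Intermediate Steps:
q(A) = -63 + 2*A² (q(A) = (A² + A²) - 63 = 2*A² - 63 = -63 + 2*A²)
(3173 + 141)*(I(1) + q(-16)) = (3173 + 141)*(1 + (-63 + 2*(-16)²)) = 3314*(1 + (-63 + 2*256)) = 3314*(1 + (-63 + 512)) = 3314*(1 + 449) = 3314*450 = 1491300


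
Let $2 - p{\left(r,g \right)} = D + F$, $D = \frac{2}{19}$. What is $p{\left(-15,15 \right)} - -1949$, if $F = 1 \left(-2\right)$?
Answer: $\frac{37105}{19} \approx 1952.9$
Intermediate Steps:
$F = -2$
$D = \frac{2}{19}$ ($D = 2 \cdot \frac{1}{19} = \frac{2}{19} \approx 0.10526$)
$p{\left(r,g \right)} = \frac{74}{19}$ ($p{\left(r,g \right)} = 2 - \left(\frac{2}{19} - 2\right) = 2 - - \frac{36}{19} = 2 + \frac{36}{19} = \frac{74}{19}$)
$p{\left(-15,15 \right)} - -1949 = \frac{74}{19} - -1949 = \frac{74}{19} + 1949 = \frac{37105}{19}$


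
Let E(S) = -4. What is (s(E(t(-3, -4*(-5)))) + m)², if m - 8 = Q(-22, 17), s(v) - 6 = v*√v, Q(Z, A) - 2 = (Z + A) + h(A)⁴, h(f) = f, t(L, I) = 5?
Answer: 6977594960 - 1336512*I ≈ 6.9776e+9 - 1.3365e+6*I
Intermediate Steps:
Q(Z, A) = 2 + A + Z + A⁴ (Q(Z, A) = 2 + ((Z + A) + A⁴) = 2 + ((A + Z) + A⁴) = 2 + (A + Z + A⁴) = 2 + A + Z + A⁴)
s(v) = 6 + v^(3/2) (s(v) = 6 + v*√v = 6 + v^(3/2))
m = 83526 (m = 8 + (2 + 17 - 22 + 17⁴) = 8 + (2 + 17 - 22 + 83521) = 8 + 83518 = 83526)
(s(E(t(-3, -4*(-5)))) + m)² = ((6 + (-4)^(3/2)) + 83526)² = ((6 - 8*I) + 83526)² = (83532 - 8*I)²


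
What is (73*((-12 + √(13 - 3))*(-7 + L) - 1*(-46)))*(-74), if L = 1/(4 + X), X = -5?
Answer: -767084 + 43216*√10 ≈ -6.3042e+5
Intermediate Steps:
L = -1 (L = 1/(4 - 5) = 1/(-1) = -1)
(73*((-12 + √(13 - 3))*(-7 + L) - 1*(-46)))*(-74) = (73*((-12 + √(13 - 3))*(-7 - 1) - 1*(-46)))*(-74) = (73*((-12 + √10)*(-8) + 46))*(-74) = (73*((96 - 8*√10) + 46))*(-74) = (73*(142 - 8*√10))*(-74) = (10366 - 584*√10)*(-74) = -767084 + 43216*√10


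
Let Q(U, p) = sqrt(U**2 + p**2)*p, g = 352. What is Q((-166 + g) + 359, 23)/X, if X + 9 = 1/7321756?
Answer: -168400388*sqrt(297554)/65895803 ≈ -1394.0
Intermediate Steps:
X = -65895803/7321756 (X = -9 + 1/7321756 = -65895803/7321756 ≈ -9.0000)
Q(U, p) = p*sqrt(U**2 + p**2)
Q((-166 + g) + 359, 23)/X = (23*sqrt(((-166 + 352) + 359)**2 + 23**2))/(-65895803/7321756) = (23*sqrt((186 + 359)**2 + 529))*(-7321756/65895803) = (23*sqrt(545**2 + 529))*(-7321756/65895803) = (23*sqrt(297025 + 529))*(-7321756/65895803) = (23*sqrt(297554))*(-7321756/65895803) = -168400388*sqrt(297554)/65895803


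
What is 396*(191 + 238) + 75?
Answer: 169959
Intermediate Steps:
396*(191 + 238) + 75 = 396*429 + 75 = 169884 + 75 = 169959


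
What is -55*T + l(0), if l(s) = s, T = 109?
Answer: -5995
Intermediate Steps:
-55*T + l(0) = -55*109 + 0 = -5995 + 0 = -5995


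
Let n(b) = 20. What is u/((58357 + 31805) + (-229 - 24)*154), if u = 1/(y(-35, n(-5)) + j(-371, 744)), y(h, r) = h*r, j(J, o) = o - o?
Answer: -1/35840000 ≈ -2.7902e-8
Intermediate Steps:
j(J, o) = 0
u = -1/700 (u = 1/(-35*20 + 0) = 1/(-700 + 0) = 1/(-700) = -1/700 ≈ -0.0014286)
u/((58357 + 31805) + (-229 - 24)*154) = -1/(700*((58357 + 31805) + (-229 - 24)*154)) = -1/(700*(90162 - 253*154)) = -1/(700*(90162 - 38962)) = -1/700/51200 = -1/700*1/51200 = -1/35840000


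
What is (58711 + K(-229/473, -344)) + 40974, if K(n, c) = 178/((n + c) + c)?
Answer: 32462635111/325653 ≈ 99685.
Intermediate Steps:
K(n, c) = 178/(n + 2*c) (K(n, c) = 178/((c + n) + c) = 178/(n + 2*c))
(58711 + K(-229/473, -344)) + 40974 = (58711 + 178/(-229/473 + 2*(-344))) + 40974 = (58711 + 178/(-229*1/473 - 688)) + 40974 = (58711 + 178/(-229/473 - 688)) + 40974 = (58711 + 178/(-325653/473)) + 40974 = (58711 + 178*(-473/325653)) + 40974 = (58711 - 84194/325653) + 40974 = 19119329089/325653 + 40974 = 32462635111/325653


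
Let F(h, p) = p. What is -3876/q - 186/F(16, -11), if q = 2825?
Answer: 482814/31075 ≈ 15.537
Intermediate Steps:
-3876/q - 186/F(16, -11) = -3876/2825 - 186/(-11) = -3876*1/2825 - 186*(-1/11) = -3876/2825 + 186/11 = 482814/31075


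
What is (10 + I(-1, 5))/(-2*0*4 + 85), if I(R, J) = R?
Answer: 9/85 ≈ 0.10588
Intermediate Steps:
(10 + I(-1, 5))/(-2*0*4 + 85) = (10 - 1)/(-2*0*4 + 85) = 9/(0*4 + 85) = 9/(0 + 85) = 9/85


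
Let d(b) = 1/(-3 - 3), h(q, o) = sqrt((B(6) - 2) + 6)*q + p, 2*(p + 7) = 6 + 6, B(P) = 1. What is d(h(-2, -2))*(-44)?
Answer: 22/3 ≈ 7.3333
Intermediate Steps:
p = -1 (p = -7 + (6 + 6)/2 = -7 + (1/2)*12 = -7 + 6 = -1)
h(q, o) = -1 + q*sqrt(5) (h(q, o) = sqrt((1 - 2) + 6)*q - 1 = sqrt(-1 + 6)*q - 1 = sqrt(5)*q - 1 = q*sqrt(5) - 1 = -1 + q*sqrt(5))
d(b) = -1/6 (d(b) = 1/(-6) = -1/6)
d(h(-2, -2))*(-44) = -1/6*(-44) = 22/3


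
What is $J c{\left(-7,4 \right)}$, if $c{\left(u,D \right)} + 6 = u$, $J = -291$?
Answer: $3783$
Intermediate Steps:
$c{\left(u,D \right)} = -6 + u$
$J c{\left(-7,4 \right)} = - 291 \left(-6 - 7\right) = \left(-291\right) \left(-13\right) = 3783$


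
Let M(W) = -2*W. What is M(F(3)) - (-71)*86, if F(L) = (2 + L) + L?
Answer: 6090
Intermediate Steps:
F(L) = 2 + 2*L
M(F(3)) - (-71)*86 = -2*(2 + 2*3) - (-71)*86 = -2*(2 + 6) - 1*(-6106) = -2*8 + 6106 = -16 + 6106 = 6090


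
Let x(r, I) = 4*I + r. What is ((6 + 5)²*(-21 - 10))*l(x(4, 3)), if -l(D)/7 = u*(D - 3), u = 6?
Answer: 2048046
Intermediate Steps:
x(r, I) = r + 4*I
l(D) = 126 - 42*D (l(D) = -42*(D - 3) = -42*(-3 + D) = -7*(-18 + 6*D) = 126 - 42*D)
((6 + 5)²*(-21 - 10))*l(x(4, 3)) = ((6 + 5)²*(-21 - 10))*(126 - 42*(4 + 4*3)) = (11²*(-31))*(126 - 42*(4 + 12)) = (121*(-31))*(126 - 42*16) = -3751*(126 - 672) = -3751*(-546) = 2048046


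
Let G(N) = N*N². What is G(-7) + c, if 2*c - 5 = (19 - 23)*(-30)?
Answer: -561/2 ≈ -280.50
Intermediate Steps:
G(N) = N³
c = 125/2 (c = 5/2 + ((19 - 23)*(-30))/2 = 5/2 + (-4*(-30))/2 = 5/2 + (½)*120 = 5/2 + 60 = 125/2 ≈ 62.500)
G(-7) + c = (-7)³ + 125/2 = -343 + 125/2 = -561/2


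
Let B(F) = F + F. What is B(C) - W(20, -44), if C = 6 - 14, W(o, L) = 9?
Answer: -25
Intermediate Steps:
C = -8
B(F) = 2*F
B(C) - W(20, -44) = 2*(-8) - 1*9 = -16 - 9 = -25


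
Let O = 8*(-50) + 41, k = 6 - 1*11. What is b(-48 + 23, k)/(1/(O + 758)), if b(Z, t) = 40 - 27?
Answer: 5187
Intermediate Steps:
k = -5 (k = 6 - 11 = -5)
b(Z, t) = 13
O = -359 (O = -400 + 41 = -359)
b(-48 + 23, k)/(1/(O + 758)) = 13/(1/(-359 + 758)) = 13/(1/399) = 13*399 = 5187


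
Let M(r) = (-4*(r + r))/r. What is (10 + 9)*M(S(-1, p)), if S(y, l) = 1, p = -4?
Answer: -152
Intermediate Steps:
M(r) = -8 (M(r) = (-8*r)/r = -8)
(10 + 9)*M(S(-1, p)) = (10 + 9)*(-8) = 19*(-8) = -152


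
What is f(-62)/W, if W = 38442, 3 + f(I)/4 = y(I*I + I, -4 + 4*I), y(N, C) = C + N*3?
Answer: 7394/6407 ≈ 1.1541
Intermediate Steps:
y(N, C) = C + 3*N
f(I) = -28 + 12*I² + 28*I (f(I) = -12 + 4*((-4 + 4*I) + 3*(I*I + I)) = -12 + 4*((-4 + 4*I) + 3*(I² + I)) = -12 + 4*((-4 + 4*I) + 3*(I + I²)) = -12 + 4*((-4 + 4*I) + (3*I + 3*I²)) = -12 + 4*(-4 + 3*I² + 7*I) = -12 + (-16 + 12*I² + 28*I) = -28 + 12*I² + 28*I)
f(-62)/W = (-28 + 12*(-62)² + 28*(-62))/38442 = (-28 + 12*3844 - 1736)*(1/38442) = (-28 + 46128 - 1736)*(1/38442) = 44364*(1/38442) = 7394/6407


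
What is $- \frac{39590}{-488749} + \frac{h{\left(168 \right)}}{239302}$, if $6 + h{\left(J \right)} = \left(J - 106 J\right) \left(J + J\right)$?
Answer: $- \frac{1443681919637}{58479306599} \approx -24.687$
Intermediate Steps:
$h{\left(J \right)} = -6 - 210 J^{2}$ ($h{\left(J \right)} = -6 + \left(J - 106 J\right) \left(J + J\right) = -6 + - 105 J 2 J = -6 - 210 J^{2}$)
$- \frac{39590}{-488749} + \frac{h{\left(168 \right)}}{239302} = - \frac{39590}{-488749} + \frac{-6 - 210 \cdot 168^{2}}{239302} = \left(-39590\right) \left(- \frac{1}{488749}\right) + \left(-6 - 5927040\right) \frac{1}{239302} = \frac{39590}{488749} + \left(-6 - 5927040\right) \frac{1}{239302} = \frac{39590}{488749} - \frac{2963523}{119651} = - \frac{1443681919637}{58479306599}$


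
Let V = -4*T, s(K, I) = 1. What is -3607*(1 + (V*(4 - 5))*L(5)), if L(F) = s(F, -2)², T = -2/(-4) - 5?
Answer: 61319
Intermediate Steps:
T = -9/2 (T = -2*(-¼) - 5 = ½ - 5 = -9/2 ≈ -4.5000)
L(F) = 1 (L(F) = 1² = 1)
V = 18 (V = -4*(-9/2) = 18)
-3607*(1 + (V*(4 - 5))*L(5)) = -3607*(1 + (18*(4 - 5))*1) = -3607*(1 + (18*(-1))*1) = -3607*(1 - 18*1) = -3607*(1 - 18) = -3607*(-17) = 61319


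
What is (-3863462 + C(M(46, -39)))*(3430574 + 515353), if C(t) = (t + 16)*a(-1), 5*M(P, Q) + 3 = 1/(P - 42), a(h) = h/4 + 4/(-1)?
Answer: -1219615849496451/80 ≈ -1.5245e+13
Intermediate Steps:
a(h) = -4 + h/4 (a(h) = h*(¼) + 4*(-1) = h/4 - 4 = -4 + h/4)
M(P, Q) = -⅗ + 1/(5*(-42 + P)) (M(P, Q) = -⅗ + 1/(5*(P - 42)) = -⅗ + 1/(5*(-42 + P)))
C(t) = -68 - 17*t/4 (C(t) = (t + 16)*(-4 + (¼)*(-1)) = (16 + t)*(-4 - ¼) = (16 + t)*(-17/4) = -68 - 17*t/4)
(-3863462 + C(M(46, -39)))*(3430574 + 515353) = (-3863462 + (-68 - 17*(127 - 3*46)/(20*(-42 + 46))))*(3430574 + 515353) = (-3863462 + (-68 - 17*(127 - 138)/(20*4)))*3945927 = (-3863462 + (-68 - 17*(-11)/(20*4)))*3945927 = (-3863462 + (-68 - 17/4*(-11/20)))*3945927 = (-3863462 + (-68 + 187/80))*3945927 = (-3863462 - 5253/80)*3945927 = -309082213/80*3945927 = -1219615849496451/80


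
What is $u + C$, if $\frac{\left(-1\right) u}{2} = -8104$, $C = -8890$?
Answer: $7318$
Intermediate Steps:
$u = 16208$ ($u = \left(-2\right) \left(-8104\right) = 16208$)
$u + C = 16208 - 8890 = 7318$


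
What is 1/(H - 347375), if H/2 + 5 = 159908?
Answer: -1/27569 ≈ -3.6273e-5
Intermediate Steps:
H = 319806 (H = -10 + 2*159908 = -10 + 319816 = 319806)
1/(H - 347375) = 1/(319806 - 347375) = 1/(-27569) = -1/27569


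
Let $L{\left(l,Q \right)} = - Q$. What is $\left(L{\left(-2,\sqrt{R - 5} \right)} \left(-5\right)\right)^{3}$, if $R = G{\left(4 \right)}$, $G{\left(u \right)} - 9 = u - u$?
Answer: $1000$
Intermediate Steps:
$G{\left(u \right)} = 9$ ($G{\left(u \right)} = 9 + \left(u - u\right) = 9 + 0 = 9$)
$R = 9$
$\left(L{\left(-2,\sqrt{R - 5} \right)} \left(-5\right)\right)^{3} = \left(- \sqrt{9 - 5} \left(-5\right)\right)^{3} = \left(- \sqrt{4} \left(-5\right)\right)^{3} = \left(\left(-1\right) 2 \left(-5\right)\right)^{3} = \left(\left(-2\right) \left(-5\right)\right)^{3} = 10^{3} = 1000$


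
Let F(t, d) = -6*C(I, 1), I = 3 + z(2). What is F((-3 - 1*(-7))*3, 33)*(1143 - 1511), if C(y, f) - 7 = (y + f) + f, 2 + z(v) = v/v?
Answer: 24288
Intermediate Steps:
z(v) = -1 (z(v) = -2 + v/v = -2 + 1 = -1)
I = 2 (I = 3 - 1 = 2)
C(y, f) = 7 + y + 2*f (C(y, f) = 7 + ((y + f) + f) = 7 + ((f + y) + f) = 7 + (y + 2*f) = 7 + y + 2*f)
F(t, d) = -66 (F(t, d) = -6*(7 + 2 + 2*1) = -6*(7 + 2 + 2) = -6*11 = -66)
F((-3 - 1*(-7))*3, 33)*(1143 - 1511) = -66*(1143 - 1511) = -66*(-368) = 24288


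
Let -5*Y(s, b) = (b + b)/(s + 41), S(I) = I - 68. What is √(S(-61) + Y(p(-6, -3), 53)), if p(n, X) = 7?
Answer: 7*I*√9510/60 ≈ 11.377*I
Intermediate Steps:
S(I) = -68 + I
Y(s, b) = -2*b/(5*(41 + s)) (Y(s, b) = -(b + b)/(5*(s + 41)) = -2*b/(5*(41 + s)))
√(S(-61) + Y(p(-6, -3), 53)) = √((-68 - 61) - 2*53/(205 + 5*7)) = √(-129 - 2*53/(205 + 35)) = √(-129 - 2*53/240) = √(-129 - 2*53*1/240) = √(-129 - 53/120) = √(-15533/120) = 7*I*√9510/60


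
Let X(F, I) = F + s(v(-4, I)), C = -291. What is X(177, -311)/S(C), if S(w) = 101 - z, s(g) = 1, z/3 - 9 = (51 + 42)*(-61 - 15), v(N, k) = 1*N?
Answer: 89/10639 ≈ 0.0083655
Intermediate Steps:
v(N, k) = N
z = -21177 (z = 27 + 3*((51 + 42)*(-61 - 15)) = 27 + 3*(93*(-76)) = 27 + 3*(-7068) = 27 - 21204 = -21177)
S(w) = 21278 (S(w) = 101 - 1*(-21177) = 101 + 21177 = 21278)
X(F, I) = 1 + F (X(F, I) = F + 1 = 1 + F)
X(177, -311)/S(C) = (1 + 177)/21278 = 178*(1/21278) = 89/10639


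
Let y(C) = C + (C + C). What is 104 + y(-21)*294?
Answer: -18418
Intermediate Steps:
y(C) = 3*C (y(C) = C + 2*C = 3*C)
104 + y(-21)*294 = 104 + (3*(-21))*294 = 104 - 63*294 = 104 - 18522 = -18418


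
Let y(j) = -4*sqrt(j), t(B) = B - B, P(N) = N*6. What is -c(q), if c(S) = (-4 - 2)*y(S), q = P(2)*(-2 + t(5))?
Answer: -48*I*sqrt(6) ≈ -117.58*I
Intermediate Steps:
P(N) = 6*N
t(B) = 0
q = -24 (q = (6*2)*(-2 + 0) = 12*(-2) = -24)
c(S) = 24*sqrt(S) (c(S) = (-4 - 2)*(-4*sqrt(S)) = -(-24)*sqrt(S) = 24*sqrt(S))
-c(q) = -24*sqrt(-24) = -24*2*I*sqrt(6) = -48*I*sqrt(6)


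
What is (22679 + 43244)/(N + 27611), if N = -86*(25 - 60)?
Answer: 65923/30621 ≈ 2.1529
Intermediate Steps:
N = 3010 (N = -86*(-35) = 3010)
(22679 + 43244)/(N + 27611) = (22679 + 43244)/(3010 + 27611) = 65923/30621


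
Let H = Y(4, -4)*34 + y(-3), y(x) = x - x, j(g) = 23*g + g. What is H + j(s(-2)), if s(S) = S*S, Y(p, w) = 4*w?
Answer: -448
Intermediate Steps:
s(S) = S**2
j(g) = 24*g
y(x) = 0
H = -544 (H = (4*(-4))*34 + 0 = -16*34 + 0 = -544 + 0 = -544)
H + j(s(-2)) = -544 + 24*(-2)**2 = -544 + 24*4 = -544 + 96 = -448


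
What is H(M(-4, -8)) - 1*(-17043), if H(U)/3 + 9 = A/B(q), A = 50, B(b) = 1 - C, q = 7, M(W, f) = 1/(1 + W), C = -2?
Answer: 17066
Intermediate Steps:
B(b) = 3 (B(b) = 1 - 1*(-2) = 1 + 2 = 3)
H(U) = 23 (H(U) = -27 + 3*(50/3) = -27 + 50 = 23)
H(M(-4, -8)) - 1*(-17043) = 23 - 1*(-17043) = 23 + 17043 = 17066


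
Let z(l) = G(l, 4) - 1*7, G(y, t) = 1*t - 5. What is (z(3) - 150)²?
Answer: 24964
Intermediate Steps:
G(y, t) = -5 + t (G(y, t) = t - 5 = -5 + t)
z(l) = -8 (z(l) = (-5 + 4) - 1*7 = -1 - 7 = -8)
(z(3) - 150)² = (-8 - 150)² = (-158)² = 24964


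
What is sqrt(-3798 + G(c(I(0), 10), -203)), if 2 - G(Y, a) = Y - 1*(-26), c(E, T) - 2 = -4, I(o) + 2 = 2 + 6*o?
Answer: 2*I*sqrt(955) ≈ 61.806*I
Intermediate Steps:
I(o) = 6*o (I(o) = -2 + (2 + 6*o) = 6*o)
c(E, T) = -2 (c(E, T) = 2 - 4 = -2)
G(Y, a) = -24 - Y (G(Y, a) = 2 - (Y - 1*(-26)) = 2 - (Y + 26) = 2 - (26 + Y) = 2 + (-26 - Y) = -24 - Y)
sqrt(-3798 + G(c(I(0), 10), -203)) = sqrt(-3798 + (-24 - 1*(-2))) = sqrt(-3798 + (-24 + 2)) = sqrt(-3798 - 22) = sqrt(-3820) = 2*I*sqrt(955)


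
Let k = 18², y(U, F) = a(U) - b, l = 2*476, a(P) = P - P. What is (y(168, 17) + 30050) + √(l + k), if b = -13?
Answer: 30063 + 2*√319 ≈ 30099.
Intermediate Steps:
a(P) = 0
l = 952
y(U, F) = 13 (y(U, F) = 0 - 1*(-13) = 0 + 13 = 13)
k = 324
(y(168, 17) + 30050) + √(l + k) = (13 + 30050) + √(952 + 324) = 30063 + √1276 = 30063 + 2*√319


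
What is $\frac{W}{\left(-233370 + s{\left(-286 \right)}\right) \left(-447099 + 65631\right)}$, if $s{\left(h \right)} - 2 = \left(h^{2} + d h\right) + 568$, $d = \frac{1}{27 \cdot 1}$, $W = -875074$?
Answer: $- \frac{3937833}{259232555732} \approx -1.519 \cdot 10^{-5}$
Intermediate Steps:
$d = \frac{1}{27} \approx 0.037037$
$s{\left(h \right)} = 570 + h^{2} + \frac{h}{27}$ ($s{\left(h \right)} = 2 + \left(\left(h^{2} + \frac{h}{27}\right) + 568\right) = 2 + \left(568 + h^{2} + \frac{h}{27}\right) = 570 + h^{2} + \frac{h}{27}$)
$\frac{W}{\left(-233370 + s{\left(-286 \right)}\right) \left(-447099 + 65631\right)} = - \frac{875074}{\left(-233370 + \left(570 + \left(-286\right)^{2} + \frac{1}{27} \left(-286\right)\right)\right) \left(-447099 + 65631\right)} = - \frac{875074}{\left(-233370 + \left(570 + 81796 - \frac{286}{27}\right)\right) \left(-381468\right)} = - \frac{875074}{\left(-233370 + \frac{2223596}{27}\right) \left(-381468\right)} = - \frac{875074}{\left(- \frac{4077394}{27}\right) \left(-381468\right)} = - \frac{875074}{\frac{518465111464}{9}} = \left(-875074\right) \frac{9}{518465111464} = - \frac{3937833}{259232555732}$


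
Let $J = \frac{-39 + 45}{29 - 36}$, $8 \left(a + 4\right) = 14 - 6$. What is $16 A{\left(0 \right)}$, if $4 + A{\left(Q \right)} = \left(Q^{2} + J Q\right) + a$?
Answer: $-112$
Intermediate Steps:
$a = -3$ ($a = -4 + \frac{14 - 6}{8} = -4 + \frac{1}{8} \cdot 8 = -4 + 1 = -3$)
$J = - \frac{6}{7}$ ($J = \frac{6}{-7} = 6 \left(- \frac{1}{7}\right) = - \frac{6}{7} \approx -0.85714$)
$A{\left(Q \right)} = -7 + Q^{2} - \frac{6 Q}{7}$ ($A{\left(Q \right)} = -4 - \left(3 - Q^{2} + \frac{6 Q}{7}\right) = -7 + Q^{2} - \frac{6 Q}{7}$)
$16 A{\left(0 \right)} = 16 \left(-7 + 0^{2} - 0\right) = 16 \left(-7 + 0 + 0\right) = 16 \left(-7\right) = -112$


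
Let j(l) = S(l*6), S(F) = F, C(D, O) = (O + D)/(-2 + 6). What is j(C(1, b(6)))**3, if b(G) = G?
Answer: 9261/8 ≈ 1157.6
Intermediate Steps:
C(D, O) = D/4 + O/4 (C(D, O) = (D + O)/4 = (D + O)*(1/4) = D/4 + O/4)
j(l) = 6*l (j(l) = l*6 = 6*l)
j(C(1, b(6)))**3 = (6*((1/4)*1 + (1/4)*6))**3 = (6*(1/4 + 3/2))**3 = (6*(7/4))**3 = (21/2)**3 = 9261/8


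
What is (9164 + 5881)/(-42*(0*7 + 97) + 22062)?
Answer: 5015/5996 ≈ 0.83639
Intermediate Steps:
(9164 + 5881)/(-42*(0*7 + 97) + 22062) = 15045/(-42*(0 + 97) + 22062) = 15045/(-42*97 + 22062) = 15045/(-4074 + 22062) = 15045/17988 = 15045*(1/17988) = 5015/5996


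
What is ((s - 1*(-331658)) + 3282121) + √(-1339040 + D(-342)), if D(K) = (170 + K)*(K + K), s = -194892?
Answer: 3418887 + 4*I*√76337 ≈ 3.4189e+6 + 1105.2*I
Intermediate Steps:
D(K) = 2*K*(170 + K) (D(K) = (170 + K)*(2*K) = 2*K*(170 + K))
((s - 1*(-331658)) + 3282121) + √(-1339040 + D(-342)) = ((-194892 - 1*(-331658)) + 3282121) + √(-1339040 + 2*(-342)*(170 - 342)) = ((-194892 + 331658) + 3282121) + √(-1339040 + 2*(-342)*(-172)) = (136766 + 3282121) + √(-1339040 + 117648) = 3418887 + √(-1221392) = 3418887 + 4*I*√76337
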